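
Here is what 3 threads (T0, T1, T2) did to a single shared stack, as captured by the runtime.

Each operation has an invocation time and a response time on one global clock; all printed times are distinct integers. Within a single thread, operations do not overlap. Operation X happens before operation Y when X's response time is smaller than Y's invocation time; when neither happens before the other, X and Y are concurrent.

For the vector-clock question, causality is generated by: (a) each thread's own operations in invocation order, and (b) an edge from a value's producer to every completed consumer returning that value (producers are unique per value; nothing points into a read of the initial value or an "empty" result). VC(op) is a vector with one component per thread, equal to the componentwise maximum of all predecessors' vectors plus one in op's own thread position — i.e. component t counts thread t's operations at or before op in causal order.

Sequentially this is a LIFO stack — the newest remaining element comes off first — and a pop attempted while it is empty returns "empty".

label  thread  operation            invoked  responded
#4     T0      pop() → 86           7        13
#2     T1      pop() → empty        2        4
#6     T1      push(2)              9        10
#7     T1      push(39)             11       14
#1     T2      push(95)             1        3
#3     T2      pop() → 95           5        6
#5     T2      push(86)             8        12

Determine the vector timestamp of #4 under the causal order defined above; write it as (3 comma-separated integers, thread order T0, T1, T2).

(1, 0, 3)

#1 (invocation 1): nothing precedes it; T2's component alone gives (0, 0, 1)
#2 (invocation 2): nothing precedes it; T1's component alone gives (0, 1, 0)
VC(#3, invoked at 5): max of VC(#1)=(0, 0, 1), then +1 on thread T2 → (0, 0, 2)
VC(#6, invoked at 9): max of VC(#2)=(0, 1, 0), then +1 on thread T1 → (0, 2, 0)
VC(#5, invoked at 8): max of VC(#3)=(0, 0, 2), then +1 on thread T2 → (0, 0, 3)
VC(#7, invoked at 11): max of VC(#6)=(0, 2, 0), then +1 on thread T1 → (0, 3, 0)
VC(#4, invoked at 7): max of VC(#5)=(0, 0, 3), then +1 on thread T0 → (1, 0, 3)
target: VC(#4) = (1, 0, 3)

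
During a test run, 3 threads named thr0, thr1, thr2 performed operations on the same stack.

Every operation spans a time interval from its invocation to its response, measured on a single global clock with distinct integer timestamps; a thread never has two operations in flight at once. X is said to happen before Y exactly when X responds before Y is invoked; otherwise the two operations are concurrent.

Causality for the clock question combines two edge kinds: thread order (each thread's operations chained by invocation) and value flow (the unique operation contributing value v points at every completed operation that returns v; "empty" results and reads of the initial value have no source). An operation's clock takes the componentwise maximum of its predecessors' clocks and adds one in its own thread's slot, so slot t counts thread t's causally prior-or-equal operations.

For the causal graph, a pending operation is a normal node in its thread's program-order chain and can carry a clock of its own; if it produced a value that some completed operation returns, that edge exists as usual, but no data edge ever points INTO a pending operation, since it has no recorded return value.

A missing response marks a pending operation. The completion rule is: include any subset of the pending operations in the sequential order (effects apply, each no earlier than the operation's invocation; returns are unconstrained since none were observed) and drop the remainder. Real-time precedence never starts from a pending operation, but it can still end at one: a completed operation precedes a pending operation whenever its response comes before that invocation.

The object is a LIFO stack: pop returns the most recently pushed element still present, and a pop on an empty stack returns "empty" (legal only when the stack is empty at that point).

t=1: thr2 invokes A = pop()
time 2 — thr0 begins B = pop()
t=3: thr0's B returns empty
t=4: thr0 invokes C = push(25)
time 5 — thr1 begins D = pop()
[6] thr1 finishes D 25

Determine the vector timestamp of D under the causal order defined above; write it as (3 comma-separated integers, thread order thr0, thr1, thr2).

A, invoked 1, has no incoming edges; only thr2's bump applies → (0, 0, 1)
B, invoked 2, has no incoming edges; only thr0's bump applies → (1, 0, 0)
C (invocation 4): componentwise max over VC(B)=(1, 0, 0), +1 at thr0, giving (2, 0, 0)
D (invocation 5): componentwise max over VC(C)=(2, 0, 0), +1 at thr1, giving (2, 1, 0)
target: VC(D) = (2, 1, 0)

(2, 1, 0)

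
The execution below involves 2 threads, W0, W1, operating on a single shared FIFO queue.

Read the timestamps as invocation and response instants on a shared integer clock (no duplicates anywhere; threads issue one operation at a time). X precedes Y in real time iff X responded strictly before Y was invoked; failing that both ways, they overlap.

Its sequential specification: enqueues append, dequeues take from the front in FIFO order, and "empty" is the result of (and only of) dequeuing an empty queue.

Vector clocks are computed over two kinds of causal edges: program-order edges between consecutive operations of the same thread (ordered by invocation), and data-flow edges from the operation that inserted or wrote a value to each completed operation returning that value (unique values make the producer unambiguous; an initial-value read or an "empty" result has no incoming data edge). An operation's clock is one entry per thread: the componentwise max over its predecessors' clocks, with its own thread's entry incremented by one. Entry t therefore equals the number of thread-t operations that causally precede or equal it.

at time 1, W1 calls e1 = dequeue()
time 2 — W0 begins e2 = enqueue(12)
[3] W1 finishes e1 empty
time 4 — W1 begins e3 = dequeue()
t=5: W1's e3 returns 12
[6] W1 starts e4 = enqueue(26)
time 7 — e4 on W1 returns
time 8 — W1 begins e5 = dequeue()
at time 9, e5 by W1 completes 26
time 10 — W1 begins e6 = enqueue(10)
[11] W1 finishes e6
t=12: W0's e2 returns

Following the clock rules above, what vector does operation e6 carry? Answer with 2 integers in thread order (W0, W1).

e1 (invocation 1): nothing precedes it; W1's component alone gives (0, 1)
e2 (invocation 2): nothing precedes it; W0's component alone gives (1, 0)
e3, invoked 4, takes VC(e1)=(0, 1), VC(e2)=(1, 0) under max, adds 1 for W1 → (1, 2)
e4, invoked 6, takes VC(e3)=(1, 2) under max, adds 1 for W1 → (1, 3)
e5, invoked 8, takes VC(e4)=(1, 3) under max, adds 1 for W1 → (1, 4)
e6, invoked 10, takes VC(e5)=(1, 4) under max, adds 1 for W1 → (1, 5)
target: VC(e6) = (1, 5)

(1, 5)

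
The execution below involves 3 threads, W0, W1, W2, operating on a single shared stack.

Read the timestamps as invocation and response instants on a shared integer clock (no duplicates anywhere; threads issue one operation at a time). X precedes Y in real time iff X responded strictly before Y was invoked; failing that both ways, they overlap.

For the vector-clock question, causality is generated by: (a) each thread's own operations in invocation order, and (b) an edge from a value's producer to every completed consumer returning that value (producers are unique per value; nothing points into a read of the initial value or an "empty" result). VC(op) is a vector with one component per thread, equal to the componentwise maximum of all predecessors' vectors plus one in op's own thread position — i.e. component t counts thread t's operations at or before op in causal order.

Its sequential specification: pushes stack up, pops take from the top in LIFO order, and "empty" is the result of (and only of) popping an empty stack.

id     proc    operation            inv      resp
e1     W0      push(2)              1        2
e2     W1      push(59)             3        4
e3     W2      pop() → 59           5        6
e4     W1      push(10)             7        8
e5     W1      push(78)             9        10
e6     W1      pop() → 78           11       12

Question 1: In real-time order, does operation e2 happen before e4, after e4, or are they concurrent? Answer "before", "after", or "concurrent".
before

e2 spans [3,4], e4 spans [7,8]
resp(e2)=4 < inv(e4)=7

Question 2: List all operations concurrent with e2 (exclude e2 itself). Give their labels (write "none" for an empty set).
none

overlap test against e2 [3,4]: concurrent iff the interval meets 3..4
e1 [1,2]: before
e3 [5,6]: after
e4 [7,8]: after
e5 [9,10]: after
e6 [11,12]: after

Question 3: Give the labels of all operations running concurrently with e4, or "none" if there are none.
none

e4 spans [7,8]; an op avoiding the whole window 7..8 is ordered, any other is concurrent
e1 [1,2]: before
e2 [3,4]: before
e3 [5,6]: before
e5 [9,10]: after
e6 [11,12]: after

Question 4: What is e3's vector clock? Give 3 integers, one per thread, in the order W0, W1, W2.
(0, 1, 1)

root op e2, invoked 3: fresh clock plus W1's own tick → (0, 1, 0)
root op e1, invoked 1: fresh clock plus W0's own tick → (1, 0, 0)
from VC(e2)=(0, 1, 0), e3 (invoked 5) maxes components and bumps W2 → (0, 1, 1)
from VC(e2)=(0, 1, 0), e4 (invoked 7) maxes components and bumps W1 → (0, 2, 0)
from VC(e4)=(0, 2, 0), e5 (invoked 9) maxes components and bumps W1 → (0, 3, 0)
from VC(e5)=(0, 3, 0), e6 (invoked 11) maxes components and bumps W1 → (0, 4, 0)
target: VC(e3) = (0, 1, 1)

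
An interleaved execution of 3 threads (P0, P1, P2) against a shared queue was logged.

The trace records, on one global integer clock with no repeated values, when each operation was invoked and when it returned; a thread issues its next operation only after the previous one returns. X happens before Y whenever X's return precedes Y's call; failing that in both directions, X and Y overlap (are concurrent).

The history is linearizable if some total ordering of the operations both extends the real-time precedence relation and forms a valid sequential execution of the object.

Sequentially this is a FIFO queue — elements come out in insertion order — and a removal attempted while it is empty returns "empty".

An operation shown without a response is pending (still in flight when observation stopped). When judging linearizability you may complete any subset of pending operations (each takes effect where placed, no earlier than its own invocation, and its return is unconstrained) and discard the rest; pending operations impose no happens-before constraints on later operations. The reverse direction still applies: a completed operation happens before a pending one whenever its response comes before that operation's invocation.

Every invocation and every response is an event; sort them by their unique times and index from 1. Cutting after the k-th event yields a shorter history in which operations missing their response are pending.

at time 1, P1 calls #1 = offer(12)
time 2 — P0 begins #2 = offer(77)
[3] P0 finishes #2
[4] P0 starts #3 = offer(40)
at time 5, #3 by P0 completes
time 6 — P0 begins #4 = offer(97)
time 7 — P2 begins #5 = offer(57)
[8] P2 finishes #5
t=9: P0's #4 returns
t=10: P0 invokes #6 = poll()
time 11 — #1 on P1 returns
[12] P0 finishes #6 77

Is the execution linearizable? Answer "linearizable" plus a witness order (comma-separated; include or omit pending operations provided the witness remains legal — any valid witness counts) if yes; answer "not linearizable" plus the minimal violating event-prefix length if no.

1. #2 offer(77), leaving queue <77>
2. #1 offer(12), leaving queue <77,12>
3. #3 offer(40), leaving queue <77,12,40>
4. #4 offer(97), leaving queue <77,12,40,97>
5. #5 offer(57), leaving queue <77,12,40,97,57>
6. #6 poll() → 77, leaving queue <12,40,97,57>

linearizable — witness: #2, #1, #3, #4, #5, #6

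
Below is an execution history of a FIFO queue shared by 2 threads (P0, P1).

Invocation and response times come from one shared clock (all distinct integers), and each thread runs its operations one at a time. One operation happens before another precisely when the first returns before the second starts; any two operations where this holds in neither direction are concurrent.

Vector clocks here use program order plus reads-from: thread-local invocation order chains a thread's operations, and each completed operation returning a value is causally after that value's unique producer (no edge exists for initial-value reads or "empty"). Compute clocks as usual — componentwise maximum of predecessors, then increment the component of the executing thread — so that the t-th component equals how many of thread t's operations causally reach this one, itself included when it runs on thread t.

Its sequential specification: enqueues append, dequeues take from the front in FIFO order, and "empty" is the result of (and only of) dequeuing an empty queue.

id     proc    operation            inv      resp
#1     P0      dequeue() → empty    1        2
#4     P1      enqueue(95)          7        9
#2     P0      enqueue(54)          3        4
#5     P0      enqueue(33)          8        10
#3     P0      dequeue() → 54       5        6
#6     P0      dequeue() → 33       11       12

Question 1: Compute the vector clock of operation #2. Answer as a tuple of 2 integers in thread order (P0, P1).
invoked at 7, #4 has no predecessors; its own P1 bump gives (0, 1)
invoked at 1, #1 has no predecessors; its own P0 bump gives (1, 0)
#2, invoked 3, takes VC(#1)=(1, 0) under max, adds 1 for P0 → (2, 0)
#3, invoked 5, takes VC(#2)=(2, 0) under max, adds 1 for P0 → (3, 0)
#5, invoked 8, takes VC(#3)=(3, 0) under max, adds 1 for P0 → (4, 0)
#6, invoked 11, takes VC(#5)=(4, 0) under max, adds 1 for P0 → (5, 0)
target: VC(#2) = (2, 0)

(2, 0)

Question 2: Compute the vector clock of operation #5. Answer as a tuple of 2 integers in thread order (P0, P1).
#4 (invocation 7): nothing precedes it; P1's component alone gives (0, 1)
#1 (invocation 1): nothing precedes it; P0's component alone gives (1, 0)
merge at #2 (invoked 3): VC(#1)=(1, 0), own-thread bump on P0 → (2, 0)
merge at #3 (invoked 5): VC(#2)=(2, 0), own-thread bump on P0 → (3, 0)
merge at #5 (invoked 8): VC(#3)=(3, 0), own-thread bump on P0 → (4, 0)
merge at #6 (invoked 11): VC(#5)=(4, 0), own-thread bump on P0 → (5, 0)
target: VC(#5) = (4, 0)

(4, 0)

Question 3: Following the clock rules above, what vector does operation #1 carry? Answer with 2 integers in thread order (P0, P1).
no predecessors for #4 (invoked 7): P1 increments from zero → (0, 1)
no predecessors for #1 (invoked 1): P0 increments from zero → (1, 0)
VC(#2, invoked at 3): max of VC(#1)=(1, 0), then +1 on thread P0 → (2, 0)
VC(#3, invoked at 5): max of VC(#2)=(2, 0), then +1 on thread P0 → (3, 0)
VC(#5, invoked at 8): max of VC(#3)=(3, 0), then +1 on thread P0 → (4, 0)
VC(#6, invoked at 11): max of VC(#5)=(4, 0), then +1 on thread P0 → (5, 0)
target: VC(#1) = (1, 0)

(1, 0)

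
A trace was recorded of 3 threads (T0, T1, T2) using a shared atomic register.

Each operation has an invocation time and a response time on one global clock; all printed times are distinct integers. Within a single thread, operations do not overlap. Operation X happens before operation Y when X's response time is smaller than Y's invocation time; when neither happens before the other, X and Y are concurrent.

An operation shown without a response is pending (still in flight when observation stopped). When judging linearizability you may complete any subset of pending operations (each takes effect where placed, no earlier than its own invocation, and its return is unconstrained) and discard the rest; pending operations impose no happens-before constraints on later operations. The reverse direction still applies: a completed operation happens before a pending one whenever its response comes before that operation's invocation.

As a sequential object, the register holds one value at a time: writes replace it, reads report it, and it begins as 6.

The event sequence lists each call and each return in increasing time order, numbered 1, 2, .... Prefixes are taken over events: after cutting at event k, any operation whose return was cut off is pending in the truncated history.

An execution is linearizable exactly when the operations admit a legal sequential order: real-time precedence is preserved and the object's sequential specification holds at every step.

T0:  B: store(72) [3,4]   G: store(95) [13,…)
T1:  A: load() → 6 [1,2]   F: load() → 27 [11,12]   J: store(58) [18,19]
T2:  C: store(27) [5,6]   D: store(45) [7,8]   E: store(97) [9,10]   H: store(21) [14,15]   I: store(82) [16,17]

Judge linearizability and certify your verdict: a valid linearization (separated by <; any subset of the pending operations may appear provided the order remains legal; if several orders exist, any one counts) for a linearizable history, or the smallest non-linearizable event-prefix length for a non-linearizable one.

events 1..11 are fine; event 12 — the response of F at time 12 — makes the prefix non-linearizable
a single order respects real time; the 6 completed atomic register operations fail replay along it
e.g. A, B, C, D, E, F: illegal at step 6, since F load() → 27 cannot apply there

not linearizable — minimal violating prefix: 12 events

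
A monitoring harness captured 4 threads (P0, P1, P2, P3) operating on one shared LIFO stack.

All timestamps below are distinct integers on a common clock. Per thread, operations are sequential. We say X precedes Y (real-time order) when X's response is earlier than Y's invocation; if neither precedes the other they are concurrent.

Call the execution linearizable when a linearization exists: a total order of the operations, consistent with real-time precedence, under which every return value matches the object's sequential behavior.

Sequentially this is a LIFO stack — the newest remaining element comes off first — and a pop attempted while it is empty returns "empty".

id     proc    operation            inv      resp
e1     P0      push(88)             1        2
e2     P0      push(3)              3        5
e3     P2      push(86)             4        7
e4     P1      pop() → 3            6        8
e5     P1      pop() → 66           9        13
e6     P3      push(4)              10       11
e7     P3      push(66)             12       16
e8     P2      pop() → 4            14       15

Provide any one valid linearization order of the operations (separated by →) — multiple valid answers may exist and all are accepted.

step 1: e1 push(88) — stack <88>
step 2: e2 push(3) — stack <88,3>
step 3: e4 pop() → 3 — stack <88>
step 4: e3 push(86) — stack <88,86>
step 5: e6 push(4) — stack <88,86,4>
step 6: e7 push(66) — stack <88,86,4,66>
step 7: e5 pop() → 66 — stack <88,86,4>
step 8: e8 pop() → 4 — stack <88,86>

e1 → e2 → e4 → e3 → e6 → e7 → e5 → e8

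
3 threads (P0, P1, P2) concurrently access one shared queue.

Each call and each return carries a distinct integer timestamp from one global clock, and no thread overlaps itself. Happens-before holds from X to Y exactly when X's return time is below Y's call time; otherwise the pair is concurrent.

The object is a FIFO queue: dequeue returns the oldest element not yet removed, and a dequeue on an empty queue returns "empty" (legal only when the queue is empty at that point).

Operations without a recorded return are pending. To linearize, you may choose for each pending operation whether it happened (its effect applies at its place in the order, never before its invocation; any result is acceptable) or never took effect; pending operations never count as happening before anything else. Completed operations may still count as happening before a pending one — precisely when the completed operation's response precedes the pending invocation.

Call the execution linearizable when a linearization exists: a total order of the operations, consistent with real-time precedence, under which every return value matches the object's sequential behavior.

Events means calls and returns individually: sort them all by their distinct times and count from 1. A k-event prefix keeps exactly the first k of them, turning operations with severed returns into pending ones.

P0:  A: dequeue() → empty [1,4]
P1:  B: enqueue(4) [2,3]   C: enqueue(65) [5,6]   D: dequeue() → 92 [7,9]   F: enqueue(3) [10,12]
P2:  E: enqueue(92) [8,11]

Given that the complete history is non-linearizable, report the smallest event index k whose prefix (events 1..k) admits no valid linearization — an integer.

9

one valid order for events 1..8 is A, B, C:
step 1: A dequeue() → empty — queue <>
step 2: B enqueue(4) — queue <4>
step 3: C enqueue(65) — queue <4,65>
at event 9 (D's time-9 response) nothing linearizes any more
include/drop combinations of the 1 pending operation (E) were all tried; none helps
sample order A, B, C, D (pending dropped) stalls at step 4 — D dequeue() → 92 has no legal effect
sample order B, A, C, D (pending dropped) stalls at step 2 — A dequeue() → empty has no legal effect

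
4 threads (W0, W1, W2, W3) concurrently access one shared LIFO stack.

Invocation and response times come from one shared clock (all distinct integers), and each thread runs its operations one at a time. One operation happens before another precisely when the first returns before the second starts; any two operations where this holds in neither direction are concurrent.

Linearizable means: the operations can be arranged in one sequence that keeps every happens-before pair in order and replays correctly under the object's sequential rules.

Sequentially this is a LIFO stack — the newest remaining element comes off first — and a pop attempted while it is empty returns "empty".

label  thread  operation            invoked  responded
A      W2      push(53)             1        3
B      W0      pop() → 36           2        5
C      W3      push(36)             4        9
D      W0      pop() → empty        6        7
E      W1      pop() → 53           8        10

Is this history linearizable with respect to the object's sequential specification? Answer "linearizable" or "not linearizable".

not linearizable

cut after 6 events: linearizable; cut after 7 events (D responds, time 7): not linearizable
every one of the 2 real-time-consistent orders over 3 completed LIFO stack ops fails the sequential spec
including or dropping the 1 pending operation (C) in any combination fails
for example A, B, D (pending dropped) fails at step 2: B pop() → 36 is not legal there
for example B, A, D (pending dropped) fails at step 1: B pop() → 36 is not legal there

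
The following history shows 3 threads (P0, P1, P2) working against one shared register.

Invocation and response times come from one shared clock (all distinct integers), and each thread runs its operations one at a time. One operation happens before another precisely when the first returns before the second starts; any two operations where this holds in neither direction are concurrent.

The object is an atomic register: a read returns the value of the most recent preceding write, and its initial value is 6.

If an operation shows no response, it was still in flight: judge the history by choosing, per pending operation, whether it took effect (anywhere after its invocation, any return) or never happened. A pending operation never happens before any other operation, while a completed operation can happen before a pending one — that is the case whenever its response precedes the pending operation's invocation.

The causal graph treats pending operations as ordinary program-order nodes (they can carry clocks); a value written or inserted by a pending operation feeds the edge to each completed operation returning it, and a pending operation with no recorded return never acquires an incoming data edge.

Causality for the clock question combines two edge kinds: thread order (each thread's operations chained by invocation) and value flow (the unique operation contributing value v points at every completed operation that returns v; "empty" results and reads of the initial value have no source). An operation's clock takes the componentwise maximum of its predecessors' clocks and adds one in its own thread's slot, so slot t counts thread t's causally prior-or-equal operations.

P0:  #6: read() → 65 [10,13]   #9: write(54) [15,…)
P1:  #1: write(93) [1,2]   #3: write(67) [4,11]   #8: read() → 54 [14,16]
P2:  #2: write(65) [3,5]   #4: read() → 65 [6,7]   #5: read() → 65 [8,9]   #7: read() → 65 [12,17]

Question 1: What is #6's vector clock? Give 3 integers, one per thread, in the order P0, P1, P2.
Answer: (1, 0, 1)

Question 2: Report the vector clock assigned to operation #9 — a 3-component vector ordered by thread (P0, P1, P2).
Answer: (2, 0, 1)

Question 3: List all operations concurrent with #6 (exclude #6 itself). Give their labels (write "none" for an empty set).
Answer: #3, #7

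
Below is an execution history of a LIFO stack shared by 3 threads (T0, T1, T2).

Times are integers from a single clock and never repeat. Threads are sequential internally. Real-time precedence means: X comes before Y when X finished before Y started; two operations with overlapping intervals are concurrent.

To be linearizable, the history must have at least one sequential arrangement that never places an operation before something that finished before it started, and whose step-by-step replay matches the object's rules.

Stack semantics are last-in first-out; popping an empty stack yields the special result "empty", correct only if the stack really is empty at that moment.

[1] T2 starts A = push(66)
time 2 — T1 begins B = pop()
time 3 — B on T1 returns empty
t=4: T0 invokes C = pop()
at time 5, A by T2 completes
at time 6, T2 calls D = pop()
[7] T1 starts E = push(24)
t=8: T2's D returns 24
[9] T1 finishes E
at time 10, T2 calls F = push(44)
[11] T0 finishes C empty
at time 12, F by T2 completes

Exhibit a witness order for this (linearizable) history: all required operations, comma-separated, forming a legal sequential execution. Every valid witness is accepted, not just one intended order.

step 1: B pop() → empty — stack <>
step 2: C pop() → empty — stack <>
step 3: A push(66) — stack <66>
step 4: E push(24) — stack <66,24>
step 5: D pop() → 24 — stack <66>
step 6: F push(44) — stack <66,44>

B, C, A, E, D, F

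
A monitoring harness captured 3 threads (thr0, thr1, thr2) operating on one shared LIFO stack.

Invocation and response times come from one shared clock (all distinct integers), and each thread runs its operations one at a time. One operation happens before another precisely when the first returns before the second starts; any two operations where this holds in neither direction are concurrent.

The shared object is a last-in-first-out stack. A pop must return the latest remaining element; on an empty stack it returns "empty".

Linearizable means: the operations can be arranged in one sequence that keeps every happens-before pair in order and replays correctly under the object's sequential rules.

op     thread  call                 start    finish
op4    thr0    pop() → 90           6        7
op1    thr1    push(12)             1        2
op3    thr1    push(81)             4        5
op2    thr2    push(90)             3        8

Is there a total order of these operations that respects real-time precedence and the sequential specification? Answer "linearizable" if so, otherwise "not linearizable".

linearizable

one valid linearization: op1, op3, op2, op4
after step 1 (op1 push(12)): stack <12>
after step 2 (op3 push(81)): stack <12,81>
after step 3 (op2 push(90)): stack <12,81,90>
after step 4 (op4 pop() → 90): stack <12,81>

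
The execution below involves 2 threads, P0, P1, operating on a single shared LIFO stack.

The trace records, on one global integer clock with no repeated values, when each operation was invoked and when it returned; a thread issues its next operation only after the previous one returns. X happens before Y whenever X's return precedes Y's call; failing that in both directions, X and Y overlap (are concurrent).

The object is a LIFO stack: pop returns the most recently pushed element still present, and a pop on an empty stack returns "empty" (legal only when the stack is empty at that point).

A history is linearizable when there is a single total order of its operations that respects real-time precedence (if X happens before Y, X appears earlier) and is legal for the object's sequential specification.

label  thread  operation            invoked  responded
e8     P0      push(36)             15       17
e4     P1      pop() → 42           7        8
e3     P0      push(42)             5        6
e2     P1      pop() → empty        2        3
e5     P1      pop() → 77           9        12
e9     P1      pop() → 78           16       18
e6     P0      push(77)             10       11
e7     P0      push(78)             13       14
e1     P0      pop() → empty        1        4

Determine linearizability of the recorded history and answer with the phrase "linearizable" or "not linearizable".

linearizable

witness order: e1, e2, e3, e4, e6, e5, e7, e9, e8
step 1: e1 pop() → empty — stack <>
step 2: e2 pop() → empty — stack <>
step 3: e3 push(42) — stack <42>
step 4: e4 pop() → 42 — stack <>
step 5: e6 push(77) — stack <77>
step 6: e5 pop() → 77 — stack <>
step 7: e7 push(78) — stack <78>
step 8: e9 pop() → 78 — stack <>
step 9: e8 push(36) — stack <36>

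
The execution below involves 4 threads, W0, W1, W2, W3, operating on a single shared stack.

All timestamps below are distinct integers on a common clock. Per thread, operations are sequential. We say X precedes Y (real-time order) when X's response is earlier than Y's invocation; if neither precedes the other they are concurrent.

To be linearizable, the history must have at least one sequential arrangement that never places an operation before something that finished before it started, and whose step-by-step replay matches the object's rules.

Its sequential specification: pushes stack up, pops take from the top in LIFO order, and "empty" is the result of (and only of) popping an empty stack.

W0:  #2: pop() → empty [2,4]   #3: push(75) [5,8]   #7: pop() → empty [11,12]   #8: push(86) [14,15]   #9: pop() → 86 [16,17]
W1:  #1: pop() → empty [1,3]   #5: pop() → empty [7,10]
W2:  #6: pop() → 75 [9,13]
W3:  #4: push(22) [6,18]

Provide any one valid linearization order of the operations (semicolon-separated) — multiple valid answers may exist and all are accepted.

step 1: #1 pop() → empty — stack <>
step 2: #2 pop() → empty — stack <>
step 3: #3 push(75) — stack <75>
step 4: #6 pop() → 75 — stack <>
step 5: #5 pop() → empty — stack <>
step 6: #7 pop() → empty — stack <>
step 7: #4 push(22) — stack <22>
step 8: #8 push(86) — stack <22,86>
step 9: #9 pop() → 86 — stack <22>

#1; #2; #3; #6; #5; #7; #4; #8; #9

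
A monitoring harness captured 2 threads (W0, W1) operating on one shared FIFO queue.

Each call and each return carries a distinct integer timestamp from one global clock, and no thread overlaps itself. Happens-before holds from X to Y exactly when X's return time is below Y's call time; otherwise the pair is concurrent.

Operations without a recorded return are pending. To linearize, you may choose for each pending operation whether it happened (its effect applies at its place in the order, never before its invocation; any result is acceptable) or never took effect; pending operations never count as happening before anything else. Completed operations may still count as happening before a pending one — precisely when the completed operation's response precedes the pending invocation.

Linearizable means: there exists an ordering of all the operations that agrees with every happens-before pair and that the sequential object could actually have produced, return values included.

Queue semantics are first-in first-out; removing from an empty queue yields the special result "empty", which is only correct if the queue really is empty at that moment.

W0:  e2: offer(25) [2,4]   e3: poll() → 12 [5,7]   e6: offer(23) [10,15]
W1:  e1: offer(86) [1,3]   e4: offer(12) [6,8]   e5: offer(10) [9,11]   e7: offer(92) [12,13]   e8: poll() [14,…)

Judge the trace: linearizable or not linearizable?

cut after 6 events: linearizable; cut after 7 events (e3 responds, time 7): not linearizable
real-time-consistent orders of the 3 completed operations: 2 — all fail the FIFO queue replay
no escape via the 1 pending operation (e4): every completion choice fails
sample order e1, e2, e3 (pending dropped) stalls at step 3 — e3 poll() → 12 has no legal effect
sample order e2, e1, e3 (pending dropped) stalls at step 3 — e3 poll() → 12 has no legal effect

not linearizable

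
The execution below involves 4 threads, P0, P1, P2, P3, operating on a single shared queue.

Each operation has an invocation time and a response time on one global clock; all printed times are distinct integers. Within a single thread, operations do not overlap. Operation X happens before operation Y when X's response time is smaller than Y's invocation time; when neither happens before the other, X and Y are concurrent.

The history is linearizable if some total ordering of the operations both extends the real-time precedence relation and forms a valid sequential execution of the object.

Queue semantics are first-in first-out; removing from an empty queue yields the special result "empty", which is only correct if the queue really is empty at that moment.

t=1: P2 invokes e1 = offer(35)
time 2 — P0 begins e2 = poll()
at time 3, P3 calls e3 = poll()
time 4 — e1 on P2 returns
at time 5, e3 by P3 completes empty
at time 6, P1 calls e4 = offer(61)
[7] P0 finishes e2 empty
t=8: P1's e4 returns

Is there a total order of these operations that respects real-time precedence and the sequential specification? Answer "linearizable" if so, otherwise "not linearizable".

linearizable

one valid linearization: e2, e3, e1, e4
step 1: e2 poll() → empty — queue <>
step 2: e3 poll() → empty — queue <>
step 3: e1 offer(35) — queue <35>
step 4: e4 offer(61) — queue <35,61>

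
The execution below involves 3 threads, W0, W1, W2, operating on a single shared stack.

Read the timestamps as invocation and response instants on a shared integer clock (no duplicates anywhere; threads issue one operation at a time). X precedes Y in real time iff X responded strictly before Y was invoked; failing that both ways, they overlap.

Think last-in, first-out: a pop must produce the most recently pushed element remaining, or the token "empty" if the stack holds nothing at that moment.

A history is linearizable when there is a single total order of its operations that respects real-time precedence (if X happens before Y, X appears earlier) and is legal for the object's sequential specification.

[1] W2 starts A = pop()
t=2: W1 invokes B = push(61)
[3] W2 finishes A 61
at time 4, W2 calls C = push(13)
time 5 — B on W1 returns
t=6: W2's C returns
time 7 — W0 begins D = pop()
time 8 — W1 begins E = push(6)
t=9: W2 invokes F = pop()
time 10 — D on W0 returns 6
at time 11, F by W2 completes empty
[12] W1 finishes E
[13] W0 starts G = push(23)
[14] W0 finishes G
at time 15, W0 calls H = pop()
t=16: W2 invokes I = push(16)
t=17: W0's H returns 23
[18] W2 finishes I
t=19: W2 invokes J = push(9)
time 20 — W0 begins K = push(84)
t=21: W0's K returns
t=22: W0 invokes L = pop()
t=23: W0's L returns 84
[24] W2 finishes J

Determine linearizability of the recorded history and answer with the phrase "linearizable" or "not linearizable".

not linearizable

cut after 10 events: linearizable; cut after 11 events (F responds, time 11): not linearizable
all 6 real-time-respecting orders fail — 5 completed stack operations, no legal replay
include/drop combinations of the 1 pending operation (E) were all tried; none helps
take A, B, C, D, F (pending dropped): step 1 already fails, because A pop() → 61 cannot occur there
take A, B, C, F, D (pending dropped): step 1 already fails, because A pop() → 61 cannot occur there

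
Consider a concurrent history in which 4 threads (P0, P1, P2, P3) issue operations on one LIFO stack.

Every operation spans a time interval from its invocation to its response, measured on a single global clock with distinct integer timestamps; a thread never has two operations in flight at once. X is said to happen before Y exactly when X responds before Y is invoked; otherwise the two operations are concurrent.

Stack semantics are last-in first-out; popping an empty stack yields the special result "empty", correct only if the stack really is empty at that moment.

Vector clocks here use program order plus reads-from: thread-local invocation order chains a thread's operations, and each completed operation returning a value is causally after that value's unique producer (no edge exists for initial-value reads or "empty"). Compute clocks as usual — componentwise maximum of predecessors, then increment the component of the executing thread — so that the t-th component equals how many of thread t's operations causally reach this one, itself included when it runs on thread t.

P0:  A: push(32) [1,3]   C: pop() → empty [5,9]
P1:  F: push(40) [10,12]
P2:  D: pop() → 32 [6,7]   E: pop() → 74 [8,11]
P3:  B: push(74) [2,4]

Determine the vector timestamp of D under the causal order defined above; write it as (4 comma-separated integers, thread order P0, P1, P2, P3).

invoked at 2, B has no predecessors; its own P3 bump gives (0, 0, 0, 1)
invoked at 10, F has no predecessors; its own P1 bump gives (0, 1, 0, 0)
invoked at 1, A has no predecessors; its own P0 bump gives (1, 0, 0, 0)
VC(D, invoked at 6): max of VC(A)=(1, 0, 0, 0), then +1 on thread P2 → (1, 0, 1, 0)
VC(C, invoked at 5): max of VC(A)=(1, 0, 0, 0), then +1 on thread P0 → (2, 0, 0, 0)
VC(E, invoked at 8): max of VC(B)=(0, 0, 0, 1), VC(D)=(1, 0, 1, 0), then +1 on thread P2 → (1, 0, 2, 1)
target: VC(D) = (1, 0, 1, 0)

(1, 0, 1, 0)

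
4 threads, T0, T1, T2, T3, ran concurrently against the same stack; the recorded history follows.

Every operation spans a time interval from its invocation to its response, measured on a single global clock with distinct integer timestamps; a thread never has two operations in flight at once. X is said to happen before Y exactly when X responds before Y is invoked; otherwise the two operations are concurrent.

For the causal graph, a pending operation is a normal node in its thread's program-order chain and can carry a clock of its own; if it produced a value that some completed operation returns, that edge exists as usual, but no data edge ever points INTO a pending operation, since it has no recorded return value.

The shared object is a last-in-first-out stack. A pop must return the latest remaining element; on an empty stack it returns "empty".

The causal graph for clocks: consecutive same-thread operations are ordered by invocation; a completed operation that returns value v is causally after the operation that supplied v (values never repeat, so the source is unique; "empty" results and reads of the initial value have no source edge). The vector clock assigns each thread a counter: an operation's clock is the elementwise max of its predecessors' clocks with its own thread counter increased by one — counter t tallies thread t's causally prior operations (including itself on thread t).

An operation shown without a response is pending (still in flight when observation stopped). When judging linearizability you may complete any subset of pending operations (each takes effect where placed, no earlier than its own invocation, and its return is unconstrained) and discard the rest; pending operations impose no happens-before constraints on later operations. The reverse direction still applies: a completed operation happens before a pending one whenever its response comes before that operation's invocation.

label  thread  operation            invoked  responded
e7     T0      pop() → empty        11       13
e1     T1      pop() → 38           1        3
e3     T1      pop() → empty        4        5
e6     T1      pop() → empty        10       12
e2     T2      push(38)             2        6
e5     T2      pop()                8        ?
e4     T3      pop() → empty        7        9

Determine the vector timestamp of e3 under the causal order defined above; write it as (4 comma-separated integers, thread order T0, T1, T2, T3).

(0, 2, 1, 0)

e4 (invocation 7): nothing precedes it; T3's component alone gives (0, 0, 0, 1)
e2 (invocation 2): nothing precedes it; T2's component alone gives (0, 0, 1, 0)
e7 (invocation 11): nothing precedes it; T0's component alone gives (1, 0, 0, 0)
from VC(e2)=(0, 0, 1, 0), e5 (invoked 8) maxes components and bumps T2 → (0, 0, 2, 0)
from VC(e2)=(0, 0, 1, 0), e1 (invoked 1) maxes components and bumps T1 → (0, 1, 1, 0)
from VC(e1)=(0, 1, 1, 0), e3 (invoked 4) maxes components and bumps T1 → (0, 2, 1, 0)
from VC(e3)=(0, 2, 1, 0), e6 (invoked 10) maxes components and bumps T1 → (0, 3, 1, 0)
target: VC(e3) = (0, 2, 1, 0)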